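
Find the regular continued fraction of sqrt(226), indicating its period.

Write x_i = (sqrt(226) + m_i)/d_i with (m_0, d_0) = (0, 1). a_0 = floor(sqrt(226)) = 15, since 15^2 = 225 <= 226 < 256 = 16^2.
Iterate m_{i+1} = d_i*a_i - m_i, d_{i+1} = (226 - m_{i+1}^2)/d_i, a_{i+1} = floor((a_0 + m_{i+1})/d_{i+1}):
  m_1 = 1*15 - 0 = 15, d_1 = (226 - 15^2)/1 = 1/1 = 1, a_1 = floor((15 + 15)/1) = 30.
  m_2 = 1*30 - 15 = 15, d_2 = (226 - 15^2)/1 = 1/1 = 1: (m_2, d_2) = (m_1, d_1) = (15, 1), so from here the quotient a_1 repeats; the period length is 1.
Hence the expansion of sqrt(226) is a_0 = 15 followed by the repeating block 30 (period 1).

[15; (30)]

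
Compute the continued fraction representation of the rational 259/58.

Run the Euclidean algorithm on 259 and 58; the successive quotients are the partial quotients a_0, a_1, ... (each step inverts the fractional part left over by the previous one):
  259 = 4*58 + 27, so a_0 = 4.
  58 = 2*27 + 4, so a_1 = 2.
  27 = 6*4 + 3, so a_2 = 6.
  4 = 1*3 + 1, so a_3 = 1.
  3 = 3*1 + 0, so a_4 = 3.
The remainder reaches 0 after 5 divisions, so the expansion has 5 partial quotients, read off in order.

[4; 2, 6, 1, 3]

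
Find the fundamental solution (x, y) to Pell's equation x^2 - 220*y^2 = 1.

(x, y) = (89, 6)

First expand sqrt(220) as a continued fraction. With x_i = (sqrt(220) + m_i)/d_i and (m_0, d_0) = (0, 1): a_0 = floor(sqrt(220)) = 14, since 14^2 = 196 <= 220 < 225 = 15^2.
Iterate m_{i+1} = d_i*a_i - m_i, d_{i+1} = (220 - m_{i+1}^2)/d_i, a_{i+1} = floor((a_0 + m_{i+1})/d_{i+1}):
  m_1 = 1*14 - 0 = 14, d_1 = (220 - 14^2)/1 = 24/1 = 24, a_1 = floor((14 + 14)/24) = 1.
  m_2 = 24*1 - 14 = 10, d_2 = (220 - 10^2)/24 = 120/24 = 5, a_2 = floor((14 + 10)/5) = 4.
  m_3 = 5*4 - 10 = 10, d_3 = (220 - 10^2)/5 = 120/5 = 24, a_3 = floor((14 + 10)/24) = 1.
  m_4 = 24*1 - 10 = 14, d_4 = (220 - 14^2)/24 = 24/24 = 1, a_4 = floor((14 + 14)/1) = 28.
  m_5 = 1*28 - 14 = 14, d_5 = (220 - 14^2)/1 = 24/1 = 24: (m_5, d_5) = (m_1, d_1) = (14, 24), so from here the quotients repeat a_1, ..., a_4; the period length is 4.
So sqrt(220) = [14; (1, 4, 1, 28)] with period length k = 4.
k is even, so the fundamental solution of x^2 - 220y^2 = 1 is (p_{k-1}, q_{k-1}) = (p_3, q_3); compute convergents through index 3.
Convergents (p_i = a_i*p_{i-1} + p_{i-2}, q_i = a_i*q_{i-1} + q_{i-2} with p_{-2}=0, p_{-1}=1, q_{-2}=1, q_{-1}=0):
  i=0: a_0=14, p_0 = 14*1 + 0 = 14, q_0 = 14*0 + 1 = 1.
  i=1: a_1=1, p_1 = 1*14 + 1 = 15, q_1 = 1*1 + 0 = 1.
  i=2: a_2=4, p_2 = 4*15 + 14 = 74, q_2 = 4*1 + 1 = 5.
  i=3: a_3=1, p_3 = 1*74 + 15 = 89, q_3 = 1*5 + 1 = 6.
Check: 89^2 - 220*6^2 = 7921 - 7920 = 1, so (x, y) = (89, 6) solves the equation, and by the theorem it is the least positive solution.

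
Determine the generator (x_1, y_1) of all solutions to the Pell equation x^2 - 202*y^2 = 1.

First expand sqrt(202) as a continued fraction. With x_i = (sqrt(202) + m_i)/d_i and (m_0, d_0) = (0, 1): a_0 = floor(sqrt(202)) = 14, since 14^2 = 196 <= 202 < 225 = 15^2.
Iterate m_{i+1} = d_i*a_i - m_i, d_{i+1} = (202 - m_{i+1}^2)/d_i, a_{i+1} = floor((a_0 + m_{i+1})/d_{i+1}):
  m_1 = 1*14 - 0 = 14, d_1 = (202 - 14^2)/1 = 6/1 = 6, a_1 = floor((14 + 14)/6) = 4.
  m_2 = 6*4 - 14 = 10, d_2 = (202 - 10^2)/6 = 102/6 = 17, a_2 = floor((14 + 10)/17) = 1.
  m_3 = 17*1 - 10 = 7, d_3 = (202 - 7^2)/17 = 153/17 = 9, a_3 = floor((14 + 7)/9) = 2.
  m_4 = 9*2 - 7 = 11, d_4 = (202 - 11^2)/9 = 81/9 = 9, a_4 = floor((14 + 11)/9) = 2.
  m_5 = 9*2 - 11 = 7, d_5 = (202 - 7^2)/9 = 153/9 = 17, a_5 = floor((14 + 7)/17) = 1.
  m_6 = 17*1 - 7 = 10, d_6 = (202 - 10^2)/17 = 102/17 = 6, a_6 = floor((14 + 10)/6) = 4.
  m_7 = 6*4 - 10 = 14, d_7 = (202 - 14^2)/6 = 6/6 = 1, a_7 = floor((14 + 14)/1) = 28.
  m_8 = 1*28 - 14 = 14, d_8 = (202 - 14^2)/1 = 6/1 = 6: (m_8, d_8) = (m_1, d_1) = (14, 6), so from here the quotients repeat a_1, ..., a_7; the period length is 7.
So sqrt(202) = [14; (4, 1, 2, 2, 1, 4, 28)] with period length k = 7.
k is odd, so (p_{k-1}, q_{k-1}) only solves x^2 - 202y^2 = -1 and the fundamental solution of x^2 - 202y^2 = 1 is (p_{2k-1}, q_{2k-1}) = (p_13, q_13); compute convergents through index 13, running through the period twice.
Convergents (p_i = a_i*p_{i-1} + p_{i-2}, q_i = a_i*q_{i-1} + q_{i-2} with p_{-2}=0, p_{-1}=1, q_{-2}=1, q_{-1}=0):
  i=0: a_0=14, p_0 = 14*1 + 0 = 14, q_0 = 14*0 + 1 = 1.
  i=1: a_1=4, p_1 = 4*14 + 1 = 57, q_1 = 4*1 + 0 = 4.
  i=2: a_2=1, p_2 = 1*57 + 14 = 71, q_2 = 1*4 + 1 = 5.
  i=3: a_3=2, p_3 = 2*71 + 57 = 199, q_3 = 2*5 + 4 = 14.
  i=4: a_4=2, p_4 = 2*199 + 71 = 469, q_4 = 2*14 + 5 = 33.
  i=5: a_5=1, p_5 = 1*469 + 199 = 668, q_5 = 1*33 + 14 = 47.
  i=6: a_6=4, p_6 = 4*668 + 469 = 3141, q_6 = 4*47 + 33 = 221.
  i=7: a_7=28, p_7 = 28*3141 + 668 = 88616, q_7 = 28*221 + 47 = 6235.
  i=8: a_8=4, p_8 = 4*88616 + 3141 = 357605, q_8 = 4*6235 + 221 = 25161.
  i=9: a_9=1, p_9 = 1*357605 + 88616 = 446221, q_9 = 1*25161 + 6235 = 31396.
  i=10: a_10=2, p_10 = 2*446221 + 357605 = 1250047, q_10 = 2*31396 + 25161 = 87953.
  i=11: a_11=2, p_11 = 2*1250047 + 446221 = 2946315, q_11 = 2*87953 + 31396 = 207302.
  i=12: a_12=1, p_12 = 1*2946315 + 1250047 = 4196362, q_12 = 1*207302 + 87953 = 295255.
  i=13: a_13=4, p_13 = 4*4196362 + 2946315 = 19731763, q_13 = 4*295255 + 207302 = 1388322.
Indeed p_6^2 - 202*q_6^2 = 9865881 - 9865882 = -1, not +1.
Check: 19731763^2 - 202*1388322^2 = 389342471088169 - 389342471088168 = 1, so (x, y) = (19731763, 1388322) solves the equation, and by the theorem it is the least positive solution.

(x, y) = (19731763, 1388322)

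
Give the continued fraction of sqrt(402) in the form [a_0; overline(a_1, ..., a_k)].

[20; overline(20, 40)]

Write x_i = (sqrt(402) + m_i)/d_i with (m_0, d_0) = (0, 1). a_0 = floor(sqrt(402)) = 20, since 20^2 = 400 <= 402 < 441 = 21^2.
Iterate m_{i+1} = d_i*a_i - m_i, d_{i+1} = (402 - m_{i+1}^2)/d_i, a_{i+1} = floor((a_0 + m_{i+1})/d_{i+1}):
  m_1 = 1*20 - 0 = 20, d_1 = (402 - 20^2)/1 = 2/1 = 2, a_1 = floor((20 + 20)/2) = 20.
  m_2 = 2*20 - 20 = 20, d_2 = (402 - 20^2)/2 = 2/2 = 1, a_2 = floor((20 + 20)/1) = 40.
  m_3 = 1*40 - 20 = 20, d_3 = (402 - 20^2)/1 = 2/1 = 2: (m_3, d_3) = (m_1, d_1) = (20, 2), so from here the quotients repeat a_1, a_2; the period length is 2.
Hence the expansion of sqrt(402) is a_0 = 20 followed by the repeating block 20, 40 (period 2).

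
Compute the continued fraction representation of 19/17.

[1; 8, 2]

Run the Euclidean algorithm on 19 and 17; the successive quotients are the partial quotients a_0, a_1, ... (each step inverts the fractional part left over by the previous one):
  19 = 1*17 + 2, so a_0 = 1.
  17 = 8*2 + 1, so a_1 = 8.
  2 = 2*1 + 0, so a_2 = 2.
The remainder reaches 0 after 3 divisions, so the expansion has 3 partial quotients, read off in order.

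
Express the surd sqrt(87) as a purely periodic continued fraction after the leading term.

[9; (3, 18)]

Write x_i = (sqrt(87) + m_i)/d_i with (m_0, d_0) = (0, 1). a_0 = floor(sqrt(87)) = 9, since 9^2 = 81 <= 87 < 100 = 10^2.
Iterate m_{i+1} = d_i*a_i - m_i, d_{i+1} = (87 - m_{i+1}^2)/d_i, a_{i+1} = floor((a_0 + m_{i+1})/d_{i+1}):
  m_1 = 1*9 - 0 = 9, d_1 = (87 - 9^2)/1 = 6/1 = 6, a_1 = floor((9 + 9)/6) = 3.
  m_2 = 6*3 - 9 = 9, d_2 = (87 - 9^2)/6 = 6/6 = 1, a_2 = floor((9 + 9)/1) = 18.
  m_3 = 1*18 - 9 = 9, d_3 = (87 - 9^2)/1 = 6/1 = 6: (m_3, d_3) = (m_1, d_1) = (9, 6), so from here the quotients repeat a_1, a_2; the period length is 2.
Hence the expansion of sqrt(87) is a_0 = 9 followed by the repeating block 3, 18 (period 2).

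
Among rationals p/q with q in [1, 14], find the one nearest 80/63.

14/11

Expand x = 80/63 as a continued fraction with the Euclidean algorithm:
  80 = 1*63 + 17, so a_0 = 1.
  63 = 3*17 + 12, so a_1 = 3.
  17 = 1*12 + 5, so a_2 = 1.
  12 = 2*5 + 2, so a_3 = 2.
  5 = 2*2 + 1, so a_4 = 2.
  2 = 2*1 + 0, so a_5 = 2.
so x = [1; 3, 1, 2, 2, 2].
Convergents (p_i = a_i*p_{i-1} + p_{i-2}, q_i = a_i*q_{i-1} + q_{i-2} with p_{-2}=0, p_{-1}=1, q_{-2}=1, q_{-1}=0), until the denominator exceeds 14:
  i=0: a_0=1, p_0 = 1*1 + 0 = 1, q_0 = 1*0 + 1 = 1.
  i=1: a_1=3, p_1 = 3*1 + 1 = 4, q_1 = 3*1 + 0 = 3.
  i=2: a_2=1, p_2 = 1*4 + 1 = 5, q_2 = 1*3 + 1 = 4.
  i=3: a_3=2, p_3 = 2*5 + 4 = 14, q_3 = 2*4 + 3 = 11.
  i=4: a_4=2, p_4 = 2*14 + 5 = 33, q_4 = 2*11 + 4 = 26.
q_4 = 26 > 14, so the last convergent with denominator <= 14 is p_3/q_3 = 14/11.
The closest fraction with denominator <= 14 is either p_3/q_3 or the intermediate fraction (k*p_3 + p_2)/(k*q_3 + q_2) with the largest k >= 1 whose denominator stays <= 14; these approach x as k grows, and every other convergent or intermediate fraction in range is farther away.
Largest k: floor((14 - q_2)/q_3) = floor((14 - 4)/11) = 0.
Since k = 0, no intermediate fraction beyond p_3/q_3 has denominator <= 14, so the convergent 14/11 is the closest (its error is |80*11 - 14*63|/(63*11) = 2/693).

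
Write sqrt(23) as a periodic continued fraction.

Write x_i = (sqrt(23) + m_i)/d_i with (m_0, d_0) = (0, 1). a_0 = floor(sqrt(23)) = 4, since 4^2 = 16 <= 23 < 25 = 5^2.
Iterate m_{i+1} = d_i*a_i - m_i, d_{i+1} = (23 - m_{i+1}^2)/d_i, a_{i+1} = floor((a_0 + m_{i+1})/d_{i+1}):
  m_1 = 1*4 - 0 = 4, d_1 = (23 - 4^2)/1 = 7/1 = 7, a_1 = floor((4 + 4)/7) = 1.
  m_2 = 7*1 - 4 = 3, d_2 = (23 - 3^2)/7 = 14/7 = 2, a_2 = floor((4 + 3)/2) = 3.
  m_3 = 2*3 - 3 = 3, d_3 = (23 - 3^2)/2 = 14/2 = 7, a_3 = floor((4 + 3)/7) = 1.
  m_4 = 7*1 - 3 = 4, d_4 = (23 - 4^2)/7 = 7/7 = 1, a_4 = floor((4 + 4)/1) = 8.
  m_5 = 1*8 - 4 = 4, d_5 = (23 - 4^2)/1 = 7/1 = 7: (m_5, d_5) = (m_1, d_1) = (4, 7), so from here the quotients repeat a_1, ..., a_4; the period length is 4.
Hence the expansion of sqrt(23) is a_0 = 4 followed by the repeating block 1, 3, 1, 8 (period 4).

[4; (1, 3, 1, 8)]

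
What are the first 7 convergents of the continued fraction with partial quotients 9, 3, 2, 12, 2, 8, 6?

9/1, 28/3, 65/7, 808/87, 1681/181, 14256/1535, 87217/9391

Using the convergent recurrence p_i = a_i*p_{i-1} + p_{i-2}, q_i = a_i*q_{i-1} + q_{i-2} with p_{-2}=0, p_{-1}=1, q_{-2}=1, q_{-1}=0:
  i=0: a_0=9, p_0 = 9*1 + 0 = 9, q_0 = 9*0 + 1 = 1.
  i=1: a_1=3, p_1 = 3*9 + 1 = 28, q_1 = 3*1 + 0 = 3.
  i=2: a_2=2, p_2 = 2*28 + 9 = 65, q_2 = 2*3 + 1 = 7.
  i=3: a_3=12, p_3 = 12*65 + 28 = 808, q_3 = 12*7 + 3 = 87.
  i=4: a_4=2, p_4 = 2*808 + 65 = 1681, q_4 = 2*87 + 7 = 181.
  i=5: a_5=8, p_5 = 8*1681 + 808 = 14256, q_5 = 8*181 + 87 = 1535.
  i=6: a_6=6, p_6 = 6*14256 + 1681 = 87217, q_6 = 6*1535 + 181 = 9391.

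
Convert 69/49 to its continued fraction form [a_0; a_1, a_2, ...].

[1; 2, 2, 4, 2]

Run the Euclidean algorithm on 69 and 49; the successive quotients are the partial quotients a_0, a_1, ... (each step inverts the fractional part left over by the previous one):
  69 = 1*49 + 20, so a_0 = 1.
  49 = 2*20 + 9, so a_1 = 2.
  20 = 2*9 + 2, so a_2 = 2.
  9 = 4*2 + 1, so a_3 = 4.
  2 = 2*1 + 0, so a_4 = 2.
The remainder reaches 0 after 5 divisions, so the expansion has 5 partial quotients, read off in order.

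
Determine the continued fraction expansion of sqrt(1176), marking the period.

[34; (3, 2, 2, 2, 3, 68)]

Write x_i = (sqrt(1176) + m_i)/d_i with (m_0, d_0) = (0, 1). a_0 = floor(sqrt(1176)) = 34, since 34^2 = 1156 <= 1176 < 1225 = 35^2.
Iterate m_{i+1} = d_i*a_i - m_i, d_{i+1} = (1176 - m_{i+1}^2)/d_i, a_{i+1} = floor((a_0 + m_{i+1})/d_{i+1}):
  m_1 = 1*34 - 0 = 34, d_1 = (1176 - 34^2)/1 = 20/1 = 20, a_1 = floor((34 + 34)/20) = 3.
  m_2 = 20*3 - 34 = 26, d_2 = (1176 - 26^2)/20 = 500/20 = 25, a_2 = floor((34 + 26)/25) = 2.
  m_3 = 25*2 - 26 = 24, d_3 = (1176 - 24^2)/25 = 600/25 = 24, a_3 = floor((34 + 24)/24) = 2.
  m_4 = 24*2 - 24 = 24, d_4 = (1176 - 24^2)/24 = 600/24 = 25, a_4 = floor((34 + 24)/25) = 2.
  m_5 = 25*2 - 24 = 26, d_5 = (1176 - 26^2)/25 = 500/25 = 20, a_5 = floor((34 + 26)/20) = 3.
  m_6 = 20*3 - 26 = 34, d_6 = (1176 - 34^2)/20 = 20/20 = 1, a_6 = floor((34 + 34)/1) = 68.
  m_7 = 1*68 - 34 = 34, d_7 = (1176 - 34^2)/1 = 20/1 = 20: (m_7, d_7) = (m_1, d_1) = (34, 20), so from here the quotients repeat a_1, ..., a_6; the period length is 6.
Hence the expansion of sqrt(1176) is a_0 = 34 followed by the repeating block 3, 2, 2, 2, 3, 68 (period 6).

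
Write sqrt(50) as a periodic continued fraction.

Write x_i = (sqrt(50) + m_i)/d_i with (m_0, d_0) = (0, 1). a_0 = floor(sqrt(50)) = 7, since 7^2 = 49 <= 50 < 64 = 8^2.
Iterate m_{i+1} = d_i*a_i - m_i, d_{i+1} = (50 - m_{i+1}^2)/d_i, a_{i+1} = floor((a_0 + m_{i+1})/d_{i+1}):
  m_1 = 1*7 - 0 = 7, d_1 = (50 - 7^2)/1 = 1/1 = 1, a_1 = floor((7 + 7)/1) = 14.
  m_2 = 1*14 - 7 = 7, d_2 = (50 - 7^2)/1 = 1/1 = 1: (m_2, d_2) = (m_1, d_1) = (7, 1), so from here the quotient a_1 repeats; the period length is 1.
Hence the expansion of sqrt(50) is a_0 = 7 followed by the repeating block 14 (period 1).

[7; (14)]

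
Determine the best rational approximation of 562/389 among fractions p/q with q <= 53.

13/9

Expand x = 562/389 as a continued fraction with the Euclidean algorithm:
  562 = 1*389 + 173, so a_0 = 1.
  389 = 2*173 + 43, so a_1 = 2.
  173 = 4*43 + 1, so a_2 = 4.
  43 = 43*1 + 0, so a_3 = 43.
so x = [1; 2, 4, 43].
Convergents (p_i = a_i*p_{i-1} + p_{i-2}, q_i = a_i*q_{i-1} + q_{i-2} with p_{-2}=0, p_{-1}=1, q_{-2}=1, q_{-1}=0), until the denominator exceeds 53:
  i=0: a_0=1, p_0 = 1*1 + 0 = 1, q_0 = 1*0 + 1 = 1.
  i=1: a_1=2, p_1 = 2*1 + 1 = 3, q_1 = 2*1 + 0 = 2.
  i=2: a_2=4, p_2 = 4*3 + 1 = 13, q_2 = 4*2 + 1 = 9.
  i=3: a_3=43, p_3 = 43*13 + 3 = 562, q_3 = 43*9 + 2 = 389.
q_3 = 389 > 53, so the last convergent with denominator <= 53 is p_2/q_2 = 13/9.
The closest fraction with denominator <= 53 is either p_2/q_2 or the intermediate fraction (k*p_2 + p_1)/(k*q_2 + q_1) with the largest k >= 1 whose denominator stays <= 53; these approach x as k grows, and every other convergent or intermediate fraction in range is farther away.
Largest k: floor((53 - q_1)/q_2) = floor((53 - 2)/9) = 5.
That gives (5*13 + 3)/(5*9 + 2) = 68/47.
Compare the errors: |x - 13/9| = |562*9 - 13*389|/(389*9) = 1/3501, and |x - 68/47| = |562*47 - 68*389|/(389*47) = 38/18283.
Cross-multiplying, 1*18283 = 18283 < 133038 = 38*3501, so 1/3501 is smaller: the convergent 13/9 is closer to x than 68/47.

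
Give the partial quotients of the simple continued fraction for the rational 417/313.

Run the Euclidean algorithm on 417 and 313; the successive quotients are the partial quotients a_0, a_1, ... (each step inverts the fractional part left over by the previous one):
  417 = 1*313 + 104, so a_0 = 1.
  313 = 3*104 + 1, so a_1 = 3.
  104 = 104*1 + 0, so a_2 = 104.
The remainder reaches 0 after 3 divisions, so the expansion has 3 partial quotients, read off in order.

[1; 3, 104]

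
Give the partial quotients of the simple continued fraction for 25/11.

[2; 3, 1, 2]

Run the Euclidean algorithm on 25 and 11; the successive quotients are the partial quotients a_0, a_1, ... (each step inverts the fractional part left over by the previous one):
  25 = 2*11 + 3, so a_0 = 2.
  11 = 3*3 + 2, so a_1 = 3.
  3 = 1*2 + 1, so a_2 = 1.
  2 = 2*1 + 0, so a_3 = 2.
The remainder reaches 0 after 4 divisions, so the expansion has 4 partial quotients, read off in order.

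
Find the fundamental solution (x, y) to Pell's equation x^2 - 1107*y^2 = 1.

First expand sqrt(1107) as a continued fraction. With x_i = (sqrt(1107) + m_i)/d_i and (m_0, d_0) = (0, 1): a_0 = floor(sqrt(1107)) = 33, since 33^2 = 1089 <= 1107 < 1156 = 34^2.
Iterate m_{i+1} = d_i*a_i - m_i, d_{i+1} = (1107 - m_{i+1}^2)/d_i, a_{i+1} = floor((a_0 + m_{i+1})/d_{i+1}):
  m_1 = 1*33 - 0 = 33, d_1 = (1107 - 33^2)/1 = 18/1 = 18, a_1 = floor((33 + 33)/18) = 3.
  m_2 = 18*3 - 33 = 21, d_2 = (1107 - 21^2)/18 = 666/18 = 37, a_2 = floor((33 + 21)/37) = 1.
  m_3 = 37*1 - 21 = 16, d_3 = (1107 - 16^2)/37 = 851/37 = 23, a_3 = floor((33 + 16)/23) = 2.
  m_4 = 23*2 - 16 = 30, d_4 = (1107 - 30^2)/23 = 207/23 = 9, a_4 = floor((33 + 30)/9) = 7.
  m_5 = 9*7 - 30 = 33, d_5 = (1107 - 33^2)/9 = 18/9 = 2, a_5 = floor((33 + 33)/2) = 33.
  m_6 = 2*33 - 33 = 33, d_6 = (1107 - 33^2)/2 = 18/2 = 9, a_6 = floor((33 + 33)/9) = 7.
  m_7 = 9*7 - 33 = 30, d_7 = (1107 - 30^2)/9 = 207/9 = 23, a_7 = floor((33 + 30)/23) = 2.
  m_8 = 23*2 - 30 = 16, d_8 = (1107 - 16^2)/23 = 851/23 = 37, a_8 = floor((33 + 16)/37) = 1.
  m_9 = 37*1 - 16 = 21, d_9 = (1107 - 21^2)/37 = 666/37 = 18, a_9 = floor((33 + 21)/18) = 3.
  m_10 = 18*3 - 21 = 33, d_10 = (1107 - 33^2)/18 = 18/18 = 1, a_10 = floor((33 + 33)/1) = 66.
  m_11 = 1*66 - 33 = 33, d_11 = (1107 - 33^2)/1 = 18/1 = 18: (m_11, d_11) = (m_1, d_1) = (33, 18), so from here the quotients repeat a_1, ..., a_10; the period length is 10.
So sqrt(1107) = [33; (3, 1, 2, 7, 33, 7, 2, 1, 3, 66)] with period length k = 10.
k is even, so the fundamental solution of x^2 - 1107y^2 = 1 is (p_{k-1}, q_{k-1}) = (p_9, q_9); compute convergents through index 9.
Convergents (p_i = a_i*p_{i-1} + p_{i-2}, q_i = a_i*q_{i-1} + q_{i-2} with p_{-2}=0, p_{-1}=1, q_{-2}=1, q_{-1}=0):
  i=0: a_0=33, p_0 = 33*1 + 0 = 33, q_0 = 33*0 + 1 = 1.
  i=1: a_1=3, p_1 = 3*33 + 1 = 100, q_1 = 3*1 + 0 = 3.
  i=2: a_2=1, p_2 = 1*100 + 33 = 133, q_2 = 1*3 + 1 = 4.
  i=3: a_3=2, p_3 = 2*133 + 100 = 366, q_3 = 2*4 + 3 = 11.
  i=4: a_4=7, p_4 = 7*366 + 133 = 2695, q_4 = 7*11 + 4 = 81.
  i=5: a_5=33, p_5 = 33*2695 + 366 = 89301, q_5 = 33*81 + 11 = 2684.
  i=6: a_6=7, p_6 = 7*89301 + 2695 = 627802, q_6 = 7*2684 + 81 = 18869.
  i=7: a_7=2, p_7 = 2*627802 + 89301 = 1344905, q_7 = 2*18869 + 2684 = 40422.
  i=8: a_8=1, p_8 = 1*1344905 + 627802 = 1972707, q_8 = 1*40422 + 18869 = 59291.
  i=9: a_9=3, p_9 = 3*1972707 + 1344905 = 7263026, q_9 = 3*59291 + 40422 = 218295.
Check: 7263026^2 - 1107*218295^2 = 52751546676676 - 52751546676675 = 1, so (x, y) = (7263026, 218295) solves the equation, and by the theorem it is the least positive solution.

(x, y) = (7263026, 218295)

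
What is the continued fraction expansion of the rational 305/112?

Run the Euclidean algorithm on 305 and 112; the successive quotients are the partial quotients a_0, a_1, ... (each step inverts the fractional part left over by the previous one):
  305 = 2*112 + 81, so a_0 = 2.
  112 = 1*81 + 31, so a_1 = 1.
  81 = 2*31 + 19, so a_2 = 2.
  31 = 1*19 + 12, so a_3 = 1.
  19 = 1*12 + 7, so a_4 = 1.
  12 = 1*7 + 5, so a_5 = 1.
  7 = 1*5 + 2, so a_6 = 1.
  5 = 2*2 + 1, so a_7 = 2.
  2 = 2*1 + 0, so a_8 = 2.
The remainder reaches 0 after 9 divisions, so the expansion has 9 partial quotients, read off in order.

[2; 1, 2, 1, 1, 1, 1, 2, 2]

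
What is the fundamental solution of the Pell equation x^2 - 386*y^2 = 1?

(x, y) = (111555, 5678)

First expand sqrt(386) as a continued fraction. With x_i = (sqrt(386) + m_i)/d_i and (m_0, d_0) = (0, 1): a_0 = floor(sqrt(386)) = 19, since 19^2 = 361 <= 386 < 400 = 20^2.
Iterate m_{i+1} = d_i*a_i - m_i, d_{i+1} = (386 - m_{i+1}^2)/d_i, a_{i+1} = floor((a_0 + m_{i+1})/d_{i+1}):
  m_1 = 1*19 - 0 = 19, d_1 = (386 - 19^2)/1 = 25/1 = 25, a_1 = floor((19 + 19)/25) = 1.
  m_2 = 25*1 - 19 = 6, d_2 = (386 - 6^2)/25 = 350/25 = 14, a_2 = floor((19 + 6)/14) = 1.
  m_3 = 14*1 - 6 = 8, d_3 = (386 - 8^2)/14 = 322/14 = 23, a_3 = floor((19 + 8)/23) = 1.
  m_4 = 23*1 - 8 = 15, d_4 = (386 - 15^2)/23 = 161/23 = 7, a_4 = floor((19 + 15)/7) = 4.
  m_5 = 7*4 - 15 = 13, d_5 = (386 - 13^2)/7 = 217/7 = 31, a_5 = floor((19 + 13)/31) = 1.
  m_6 = 31*1 - 13 = 18, d_6 = (386 - 18^2)/31 = 62/31 = 2, a_6 = floor((19 + 18)/2) = 18.
  m_7 = 2*18 - 18 = 18, d_7 = (386 - 18^2)/2 = 62/2 = 31, a_7 = floor((19 + 18)/31) = 1.
  m_8 = 31*1 - 18 = 13, d_8 = (386 - 13^2)/31 = 217/31 = 7, a_8 = floor((19 + 13)/7) = 4.
  m_9 = 7*4 - 13 = 15, d_9 = (386 - 15^2)/7 = 161/7 = 23, a_9 = floor((19 + 15)/23) = 1.
  m_10 = 23*1 - 15 = 8, d_10 = (386 - 8^2)/23 = 322/23 = 14, a_10 = floor((19 + 8)/14) = 1.
  m_11 = 14*1 - 8 = 6, d_11 = (386 - 6^2)/14 = 350/14 = 25, a_11 = floor((19 + 6)/25) = 1.
  m_12 = 25*1 - 6 = 19, d_12 = (386 - 19^2)/25 = 25/25 = 1, a_12 = floor((19 + 19)/1) = 38.
  m_13 = 1*38 - 19 = 19, d_13 = (386 - 19^2)/1 = 25/1 = 25: (m_13, d_13) = (m_1, d_1) = (19, 25), so from here the quotients repeat a_1, ..., a_12; the period length is 12.
So sqrt(386) = [19; (1, 1, 1, 4, 1, 18, 1, 4, 1, 1, 1, 38)] with period length k = 12.
k is even, so the fundamental solution of x^2 - 386y^2 = 1 is (p_{k-1}, q_{k-1}) = (p_11, q_11); compute convergents through index 11.
Convergents (p_i = a_i*p_{i-1} + p_{i-2}, q_i = a_i*q_{i-1} + q_{i-2} with p_{-2}=0, p_{-1}=1, q_{-2}=1, q_{-1}=0):
  i=0: a_0=19, p_0 = 19*1 + 0 = 19, q_0 = 19*0 + 1 = 1.
  i=1: a_1=1, p_1 = 1*19 + 1 = 20, q_1 = 1*1 + 0 = 1.
  i=2: a_2=1, p_2 = 1*20 + 19 = 39, q_2 = 1*1 + 1 = 2.
  i=3: a_3=1, p_3 = 1*39 + 20 = 59, q_3 = 1*2 + 1 = 3.
  i=4: a_4=4, p_4 = 4*59 + 39 = 275, q_4 = 4*3 + 2 = 14.
  i=5: a_5=1, p_5 = 1*275 + 59 = 334, q_5 = 1*14 + 3 = 17.
  i=6: a_6=18, p_6 = 18*334 + 275 = 6287, q_6 = 18*17 + 14 = 320.
  i=7: a_7=1, p_7 = 1*6287 + 334 = 6621, q_7 = 1*320 + 17 = 337.
  i=8: a_8=4, p_8 = 4*6621 + 6287 = 32771, q_8 = 4*337 + 320 = 1668.
  i=9: a_9=1, p_9 = 1*32771 + 6621 = 39392, q_9 = 1*1668 + 337 = 2005.
  i=10: a_10=1, p_10 = 1*39392 + 32771 = 72163, q_10 = 1*2005 + 1668 = 3673.
  i=11: a_11=1, p_11 = 1*72163 + 39392 = 111555, q_11 = 1*3673 + 2005 = 5678.
Check: 111555^2 - 386*5678^2 = 12444518025 - 12444518024 = 1, so (x, y) = (111555, 5678) solves the equation, and by the theorem it is the least positive solution.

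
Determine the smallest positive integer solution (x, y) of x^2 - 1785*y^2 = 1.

(x, y) = (169, 4)

First expand sqrt(1785) as a continued fraction. With x_i = (sqrt(1785) + m_i)/d_i and (m_0, d_0) = (0, 1): a_0 = floor(sqrt(1785)) = 42, since 42^2 = 1764 <= 1785 < 1849 = 43^2.
Iterate m_{i+1} = d_i*a_i - m_i, d_{i+1} = (1785 - m_{i+1}^2)/d_i, a_{i+1} = floor((a_0 + m_{i+1})/d_{i+1}):
  m_1 = 1*42 - 0 = 42, d_1 = (1785 - 42^2)/1 = 21/1 = 21, a_1 = floor((42 + 42)/21) = 4.
  m_2 = 21*4 - 42 = 42, d_2 = (1785 - 42^2)/21 = 21/21 = 1, a_2 = floor((42 + 42)/1) = 84.
  m_3 = 1*84 - 42 = 42, d_3 = (1785 - 42^2)/1 = 21/1 = 21: (m_3, d_3) = (m_1, d_1) = (42, 21), so from here the quotients repeat a_1, a_2; the period length is 2.
So sqrt(1785) = [42; (4, 84)] with period length k = 2.
k is even, so the fundamental solution of x^2 - 1785y^2 = 1 is (p_{k-1}, q_{k-1}) = (p_1, q_1); compute convergents through index 1.
Convergents (p_i = a_i*p_{i-1} + p_{i-2}, q_i = a_i*q_{i-1} + q_{i-2} with p_{-2}=0, p_{-1}=1, q_{-2}=1, q_{-1}=0):
  i=0: a_0=42, p_0 = 42*1 + 0 = 42, q_0 = 42*0 + 1 = 1.
  i=1: a_1=4, p_1 = 4*42 + 1 = 169, q_1 = 4*1 + 0 = 4.
Check: 169^2 - 1785*4^2 = 28561 - 28560 = 1, so (x, y) = (169, 4) solves the equation, and by the theorem it is the least positive solution.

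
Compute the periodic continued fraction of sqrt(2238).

Write x_i = (sqrt(2238) + m_i)/d_i with (m_0, d_0) = (0, 1). a_0 = floor(sqrt(2238)) = 47, since 47^2 = 2209 <= 2238 < 2304 = 48^2.
Iterate m_{i+1} = d_i*a_i - m_i, d_{i+1} = (2238 - m_{i+1}^2)/d_i, a_{i+1} = floor((a_0 + m_{i+1})/d_{i+1}):
  m_1 = 1*47 - 0 = 47, d_1 = (2238 - 47^2)/1 = 29/1 = 29, a_1 = floor((47 + 47)/29) = 3.
  m_2 = 29*3 - 47 = 40, d_2 = (2238 - 40^2)/29 = 638/29 = 22, a_2 = floor((47 + 40)/22) = 3.
  m_3 = 22*3 - 40 = 26, d_3 = (2238 - 26^2)/22 = 1562/22 = 71, a_3 = floor((47 + 26)/71) = 1.
  m_4 = 71*1 - 26 = 45, d_4 = (2238 - 45^2)/71 = 213/71 = 3, a_4 = floor((47 + 45)/3) = 30.
  m_5 = 3*30 - 45 = 45, d_5 = (2238 - 45^2)/3 = 213/3 = 71, a_5 = floor((47 + 45)/71) = 1.
  m_6 = 71*1 - 45 = 26, d_6 = (2238 - 26^2)/71 = 1562/71 = 22, a_6 = floor((47 + 26)/22) = 3.
  m_7 = 22*3 - 26 = 40, d_7 = (2238 - 40^2)/22 = 638/22 = 29, a_7 = floor((47 + 40)/29) = 3.
  m_8 = 29*3 - 40 = 47, d_8 = (2238 - 47^2)/29 = 29/29 = 1, a_8 = floor((47 + 47)/1) = 94.
  m_9 = 1*94 - 47 = 47, d_9 = (2238 - 47^2)/1 = 29/1 = 29: (m_9, d_9) = (m_1, d_1) = (47, 29), so from here the quotients repeat a_1, ..., a_8; the period length is 8.
Hence the expansion of sqrt(2238) is a_0 = 47 followed by the repeating block 3, 3, 1, 30, 1, 3, 3, 94 (period 8).

[47; (3, 3, 1, 30, 1, 3, 3, 94)]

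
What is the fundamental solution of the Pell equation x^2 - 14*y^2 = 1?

First expand sqrt(14) as a continued fraction. With x_i = (sqrt(14) + m_i)/d_i and (m_0, d_0) = (0, 1): a_0 = floor(sqrt(14)) = 3, since 3^2 = 9 <= 14 < 16 = 4^2.
Iterate m_{i+1} = d_i*a_i - m_i, d_{i+1} = (14 - m_{i+1}^2)/d_i, a_{i+1} = floor((a_0 + m_{i+1})/d_{i+1}):
  m_1 = 1*3 - 0 = 3, d_1 = (14 - 3^2)/1 = 5/1 = 5, a_1 = floor((3 + 3)/5) = 1.
  m_2 = 5*1 - 3 = 2, d_2 = (14 - 2^2)/5 = 10/5 = 2, a_2 = floor((3 + 2)/2) = 2.
  m_3 = 2*2 - 2 = 2, d_3 = (14 - 2^2)/2 = 10/2 = 5, a_3 = floor((3 + 2)/5) = 1.
  m_4 = 5*1 - 2 = 3, d_4 = (14 - 3^2)/5 = 5/5 = 1, a_4 = floor((3 + 3)/1) = 6.
  m_5 = 1*6 - 3 = 3, d_5 = (14 - 3^2)/1 = 5/1 = 5: (m_5, d_5) = (m_1, d_1) = (3, 5), so from here the quotients repeat a_1, ..., a_4; the period length is 4.
So sqrt(14) = [3; (1, 2, 1, 6)] with period length k = 4.
k is even, so the fundamental solution of x^2 - 14y^2 = 1 is (p_{k-1}, q_{k-1}) = (p_3, q_3); compute convergents through index 3.
Convergents (p_i = a_i*p_{i-1} + p_{i-2}, q_i = a_i*q_{i-1} + q_{i-2} with p_{-2}=0, p_{-1}=1, q_{-2}=1, q_{-1}=0):
  i=0: a_0=3, p_0 = 3*1 + 0 = 3, q_0 = 3*0 + 1 = 1.
  i=1: a_1=1, p_1 = 1*3 + 1 = 4, q_1 = 1*1 + 0 = 1.
  i=2: a_2=2, p_2 = 2*4 + 3 = 11, q_2 = 2*1 + 1 = 3.
  i=3: a_3=1, p_3 = 1*11 + 4 = 15, q_3 = 1*3 + 1 = 4.
Check: 15^2 - 14*4^2 = 225 - 224 = 1, so (x, y) = (15, 4) solves the equation, and by the theorem it is the least positive solution.

(x, y) = (15, 4)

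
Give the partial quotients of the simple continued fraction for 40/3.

Run the Euclidean algorithm on 40 and 3; the successive quotients are the partial quotients a_0, a_1, ... (each step inverts the fractional part left over by the previous one):
  40 = 13*3 + 1, so a_0 = 13.
  3 = 3*1 + 0, so a_1 = 3.
The remainder reaches 0 after 2 divisions, so the expansion has 2 partial quotients, read off in order.

[13; 3]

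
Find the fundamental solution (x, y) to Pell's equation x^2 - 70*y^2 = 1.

First expand sqrt(70) as a continued fraction. With x_i = (sqrt(70) + m_i)/d_i and (m_0, d_0) = (0, 1): a_0 = floor(sqrt(70)) = 8, since 8^2 = 64 <= 70 < 81 = 9^2.
Iterate m_{i+1} = d_i*a_i - m_i, d_{i+1} = (70 - m_{i+1}^2)/d_i, a_{i+1} = floor((a_0 + m_{i+1})/d_{i+1}):
  m_1 = 1*8 - 0 = 8, d_1 = (70 - 8^2)/1 = 6/1 = 6, a_1 = floor((8 + 8)/6) = 2.
  m_2 = 6*2 - 8 = 4, d_2 = (70 - 4^2)/6 = 54/6 = 9, a_2 = floor((8 + 4)/9) = 1.
  m_3 = 9*1 - 4 = 5, d_3 = (70 - 5^2)/9 = 45/9 = 5, a_3 = floor((8 + 5)/5) = 2.
  m_4 = 5*2 - 5 = 5, d_4 = (70 - 5^2)/5 = 45/5 = 9, a_4 = floor((8 + 5)/9) = 1.
  m_5 = 9*1 - 5 = 4, d_5 = (70 - 4^2)/9 = 54/9 = 6, a_5 = floor((8 + 4)/6) = 2.
  m_6 = 6*2 - 4 = 8, d_6 = (70 - 8^2)/6 = 6/6 = 1, a_6 = floor((8 + 8)/1) = 16.
  m_7 = 1*16 - 8 = 8, d_7 = (70 - 8^2)/1 = 6/1 = 6: (m_7, d_7) = (m_1, d_1) = (8, 6), so from here the quotients repeat a_1, ..., a_6; the period length is 6.
So sqrt(70) = [8; (2, 1, 2, 1, 2, 16)] with period length k = 6.
k is even, so the fundamental solution of x^2 - 70y^2 = 1 is (p_{k-1}, q_{k-1}) = (p_5, q_5); compute convergents through index 5.
Convergents (p_i = a_i*p_{i-1} + p_{i-2}, q_i = a_i*q_{i-1} + q_{i-2} with p_{-2}=0, p_{-1}=1, q_{-2}=1, q_{-1}=0):
  i=0: a_0=8, p_0 = 8*1 + 0 = 8, q_0 = 8*0 + 1 = 1.
  i=1: a_1=2, p_1 = 2*8 + 1 = 17, q_1 = 2*1 + 0 = 2.
  i=2: a_2=1, p_2 = 1*17 + 8 = 25, q_2 = 1*2 + 1 = 3.
  i=3: a_3=2, p_3 = 2*25 + 17 = 67, q_3 = 2*3 + 2 = 8.
  i=4: a_4=1, p_4 = 1*67 + 25 = 92, q_4 = 1*8 + 3 = 11.
  i=5: a_5=2, p_5 = 2*92 + 67 = 251, q_5 = 2*11 + 8 = 30.
Check: 251^2 - 70*30^2 = 63001 - 63000 = 1, so (x, y) = (251, 30) solves the equation, and by the theorem it is the least positive solution.

(x, y) = (251, 30)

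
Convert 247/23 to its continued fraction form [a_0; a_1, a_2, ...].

Run the Euclidean algorithm on 247 and 23; the successive quotients are the partial quotients a_0, a_1, ... (each step inverts the fractional part left over by the previous one):
  247 = 10*23 + 17, so a_0 = 10.
  23 = 1*17 + 6, so a_1 = 1.
  17 = 2*6 + 5, so a_2 = 2.
  6 = 1*5 + 1, so a_3 = 1.
  5 = 5*1 + 0, so a_4 = 5.
The remainder reaches 0 after 5 divisions, so the expansion has 5 partial quotients, read off in order.

[10; 1, 2, 1, 5]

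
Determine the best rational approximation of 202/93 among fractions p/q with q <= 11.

13/6

Expand x = 202/93 as a continued fraction with the Euclidean algorithm:
  202 = 2*93 + 16, so a_0 = 2.
  93 = 5*16 + 13, so a_1 = 5.
  16 = 1*13 + 3, so a_2 = 1.
  13 = 4*3 + 1, so a_3 = 4.
  3 = 3*1 + 0, so a_4 = 3.
so x = [2; 5, 1, 4, 3].
Convergents (p_i = a_i*p_{i-1} + p_{i-2}, q_i = a_i*q_{i-1} + q_{i-2} with p_{-2}=0, p_{-1}=1, q_{-2}=1, q_{-1}=0), until the denominator exceeds 11:
  i=0: a_0=2, p_0 = 2*1 + 0 = 2, q_0 = 2*0 + 1 = 1.
  i=1: a_1=5, p_1 = 5*2 + 1 = 11, q_1 = 5*1 + 0 = 5.
  i=2: a_2=1, p_2 = 1*11 + 2 = 13, q_2 = 1*5 + 1 = 6.
  i=3: a_3=4, p_3 = 4*13 + 11 = 63, q_3 = 4*6 + 5 = 29.
q_3 = 29 > 11, so the last convergent with denominator <= 11 is p_2/q_2 = 13/6.
The closest fraction with denominator <= 11 is either p_2/q_2 or the intermediate fraction (k*p_2 + p_1)/(k*q_2 + q_1) with the largest k >= 1 whose denominator stays <= 11; these approach x as k grows, and every other convergent or intermediate fraction in range is farther away.
Largest k: floor((11 - q_1)/q_2) = floor((11 - 5)/6) = 1.
That gives (1*13 + 11)/(1*6 + 5) = 24/11.
Compare the errors: |x - 13/6| = |202*6 - 13*93|/(93*6) = 3/558, and |x - 24/11| = |202*11 - 24*93|/(93*11) = 10/1023.
Cross-multiplying, 3*1023 = 3069 < 5580 = 10*558, so 3/558 is smaller: the convergent 13/6 is closer to x than 24/11.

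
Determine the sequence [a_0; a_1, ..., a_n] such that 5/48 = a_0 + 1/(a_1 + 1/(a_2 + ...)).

Run the Euclidean algorithm on 5 and 48; the successive quotients are the partial quotients a_0, a_1, ... (each step inverts the fractional part left over by the previous one):
  5 = 0*48 + 5, so a_0 = 0.
  48 = 9*5 + 3, so a_1 = 9.
  5 = 1*3 + 2, so a_2 = 1.
  3 = 1*2 + 1, so a_3 = 1.
  2 = 2*1 + 0, so a_4 = 2.
The remainder reaches 0 after 5 divisions, so the expansion has 5 partial quotients, read off in order.

[0; 9, 1, 1, 2]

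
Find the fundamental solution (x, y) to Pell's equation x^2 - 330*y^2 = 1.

First expand sqrt(330) as a continued fraction. With x_i = (sqrt(330) + m_i)/d_i and (m_0, d_0) = (0, 1): a_0 = floor(sqrt(330)) = 18, since 18^2 = 324 <= 330 < 361 = 19^2.
Iterate m_{i+1} = d_i*a_i - m_i, d_{i+1} = (330 - m_{i+1}^2)/d_i, a_{i+1} = floor((a_0 + m_{i+1})/d_{i+1}):
  m_1 = 1*18 - 0 = 18, d_1 = (330 - 18^2)/1 = 6/1 = 6, a_1 = floor((18 + 18)/6) = 6.
  m_2 = 6*6 - 18 = 18, d_2 = (330 - 18^2)/6 = 6/6 = 1, a_2 = floor((18 + 18)/1) = 36.
  m_3 = 1*36 - 18 = 18, d_3 = (330 - 18^2)/1 = 6/1 = 6: (m_3, d_3) = (m_1, d_1) = (18, 6), so from here the quotients repeat a_1, a_2; the period length is 2.
So sqrt(330) = [18; (6, 36)] with period length k = 2.
k is even, so the fundamental solution of x^2 - 330y^2 = 1 is (p_{k-1}, q_{k-1}) = (p_1, q_1); compute convergents through index 1.
Convergents (p_i = a_i*p_{i-1} + p_{i-2}, q_i = a_i*q_{i-1} + q_{i-2} with p_{-2}=0, p_{-1}=1, q_{-2}=1, q_{-1}=0):
  i=0: a_0=18, p_0 = 18*1 + 0 = 18, q_0 = 18*0 + 1 = 1.
  i=1: a_1=6, p_1 = 6*18 + 1 = 109, q_1 = 6*1 + 0 = 6.
Check: 109^2 - 330*6^2 = 11881 - 11880 = 1, so (x, y) = (109, 6) solves the equation, and by the theorem it is the least positive solution.

(x, y) = (109, 6)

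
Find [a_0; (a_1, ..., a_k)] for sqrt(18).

[4; (4, 8)]

Write x_i = (sqrt(18) + m_i)/d_i with (m_0, d_0) = (0, 1). a_0 = floor(sqrt(18)) = 4, since 4^2 = 16 <= 18 < 25 = 5^2.
Iterate m_{i+1} = d_i*a_i - m_i, d_{i+1} = (18 - m_{i+1}^2)/d_i, a_{i+1} = floor((a_0 + m_{i+1})/d_{i+1}):
  m_1 = 1*4 - 0 = 4, d_1 = (18 - 4^2)/1 = 2/1 = 2, a_1 = floor((4 + 4)/2) = 4.
  m_2 = 2*4 - 4 = 4, d_2 = (18 - 4^2)/2 = 2/2 = 1, a_2 = floor((4 + 4)/1) = 8.
  m_3 = 1*8 - 4 = 4, d_3 = (18 - 4^2)/1 = 2/1 = 2: (m_3, d_3) = (m_1, d_1) = (4, 2), so from here the quotients repeat a_1, a_2; the period length is 2.
Hence the expansion of sqrt(18) is a_0 = 4 followed by the repeating block 4, 8 (period 2).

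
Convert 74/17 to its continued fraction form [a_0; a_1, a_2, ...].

[4; 2, 1, 5]

Run the Euclidean algorithm on 74 and 17; the successive quotients are the partial quotients a_0, a_1, ... (each step inverts the fractional part left over by the previous one):
  74 = 4*17 + 6, so a_0 = 4.
  17 = 2*6 + 5, so a_1 = 2.
  6 = 1*5 + 1, so a_2 = 1.
  5 = 5*1 + 0, so a_3 = 5.
The remainder reaches 0 after 4 divisions, so the expansion has 4 partial quotients, read off in order.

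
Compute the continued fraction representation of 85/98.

[0; 1, 6, 1, 1, 6]

Run the Euclidean algorithm on 85 and 98; the successive quotients are the partial quotients a_0, a_1, ... (each step inverts the fractional part left over by the previous one):
  85 = 0*98 + 85, so a_0 = 0.
  98 = 1*85 + 13, so a_1 = 1.
  85 = 6*13 + 7, so a_2 = 6.
  13 = 1*7 + 6, so a_3 = 1.
  7 = 1*6 + 1, so a_4 = 1.
  6 = 6*1 + 0, so a_5 = 6.
The remainder reaches 0 after 6 divisions, so the expansion has 6 partial quotients, read off in order.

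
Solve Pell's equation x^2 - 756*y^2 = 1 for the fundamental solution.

(x, y) = (55, 2)

First expand sqrt(756) as a continued fraction. With x_i = (sqrt(756) + m_i)/d_i and (m_0, d_0) = (0, 1): a_0 = floor(sqrt(756)) = 27, since 27^2 = 729 <= 756 < 784 = 28^2.
Iterate m_{i+1} = d_i*a_i - m_i, d_{i+1} = (756 - m_{i+1}^2)/d_i, a_{i+1} = floor((a_0 + m_{i+1})/d_{i+1}):
  m_1 = 1*27 - 0 = 27, d_1 = (756 - 27^2)/1 = 27/1 = 27, a_1 = floor((27 + 27)/27) = 2.
  m_2 = 27*2 - 27 = 27, d_2 = (756 - 27^2)/27 = 27/27 = 1, a_2 = floor((27 + 27)/1) = 54.
  m_3 = 1*54 - 27 = 27, d_3 = (756 - 27^2)/1 = 27/1 = 27: (m_3, d_3) = (m_1, d_1) = (27, 27), so from here the quotients repeat a_1, a_2; the period length is 2.
So sqrt(756) = [27; (2, 54)] with period length k = 2.
k is even, so the fundamental solution of x^2 - 756y^2 = 1 is (p_{k-1}, q_{k-1}) = (p_1, q_1); compute convergents through index 1.
Convergents (p_i = a_i*p_{i-1} + p_{i-2}, q_i = a_i*q_{i-1} + q_{i-2} with p_{-2}=0, p_{-1}=1, q_{-2}=1, q_{-1}=0):
  i=0: a_0=27, p_0 = 27*1 + 0 = 27, q_0 = 27*0 + 1 = 1.
  i=1: a_1=2, p_1 = 2*27 + 1 = 55, q_1 = 2*1 + 0 = 2.
Check: 55^2 - 756*2^2 = 3025 - 3024 = 1, so (x, y) = (55, 2) solves the equation, and by the theorem it is the least positive solution.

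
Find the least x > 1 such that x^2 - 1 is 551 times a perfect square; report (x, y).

(x, y) = (8380, 357)

First expand sqrt(551) as a continued fraction. With x_i = (sqrt(551) + m_i)/d_i and (m_0, d_0) = (0, 1): a_0 = floor(sqrt(551)) = 23, since 23^2 = 529 <= 551 < 576 = 24^2.
Iterate m_{i+1} = d_i*a_i - m_i, d_{i+1} = (551 - m_{i+1}^2)/d_i, a_{i+1} = floor((a_0 + m_{i+1})/d_{i+1}):
  m_1 = 1*23 - 0 = 23, d_1 = (551 - 23^2)/1 = 22/1 = 22, a_1 = floor((23 + 23)/22) = 2.
  m_2 = 22*2 - 23 = 21, d_2 = (551 - 21^2)/22 = 110/22 = 5, a_2 = floor((23 + 21)/5) = 8.
  m_3 = 5*8 - 21 = 19, d_3 = (551 - 19^2)/5 = 190/5 = 38, a_3 = floor((23 + 19)/38) = 1.
  m_4 = 38*1 - 19 = 19, d_4 = (551 - 19^2)/38 = 190/38 = 5, a_4 = floor((23 + 19)/5) = 8.
  m_5 = 5*8 - 19 = 21, d_5 = (551 - 21^2)/5 = 110/5 = 22, a_5 = floor((23 + 21)/22) = 2.
  m_6 = 22*2 - 21 = 23, d_6 = (551 - 23^2)/22 = 22/22 = 1, a_6 = floor((23 + 23)/1) = 46.
  m_7 = 1*46 - 23 = 23, d_7 = (551 - 23^2)/1 = 22/1 = 22: (m_7, d_7) = (m_1, d_1) = (23, 22), so from here the quotients repeat a_1, ..., a_6; the period length is 6.
So sqrt(551) = [23; (2, 8, 1, 8, 2, 46)] with period length k = 6.
k is even, so the fundamental solution of x^2 - 551y^2 = 1 is (p_{k-1}, q_{k-1}) = (p_5, q_5); compute convergents through index 5.
Convergents (p_i = a_i*p_{i-1} + p_{i-2}, q_i = a_i*q_{i-1} + q_{i-2} with p_{-2}=0, p_{-1}=1, q_{-2}=1, q_{-1}=0):
  i=0: a_0=23, p_0 = 23*1 + 0 = 23, q_0 = 23*0 + 1 = 1.
  i=1: a_1=2, p_1 = 2*23 + 1 = 47, q_1 = 2*1 + 0 = 2.
  i=2: a_2=8, p_2 = 8*47 + 23 = 399, q_2 = 8*2 + 1 = 17.
  i=3: a_3=1, p_3 = 1*399 + 47 = 446, q_3 = 1*17 + 2 = 19.
  i=4: a_4=8, p_4 = 8*446 + 399 = 3967, q_4 = 8*19 + 17 = 169.
  i=5: a_5=2, p_5 = 2*3967 + 446 = 8380, q_5 = 2*169 + 19 = 357.
Check: 8380^2 - 551*357^2 = 70224400 - 70224399 = 1, so (x, y) = (8380, 357) solves the equation, and by the theorem it is the least positive solution.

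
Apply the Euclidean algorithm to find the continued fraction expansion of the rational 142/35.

Run the Euclidean algorithm on 142 and 35; the successive quotients are the partial quotients a_0, a_1, ... (each step inverts the fractional part left over by the previous one):
  142 = 4*35 + 2, so a_0 = 4.
  35 = 17*2 + 1, so a_1 = 17.
  2 = 2*1 + 0, so a_2 = 2.
The remainder reaches 0 after 3 divisions, so the expansion has 3 partial quotients, read off in order.

[4; 17, 2]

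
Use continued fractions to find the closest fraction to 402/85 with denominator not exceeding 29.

Expand x = 402/85 as a continued fraction with the Euclidean algorithm:
  402 = 4*85 + 62, so a_0 = 4.
  85 = 1*62 + 23, so a_1 = 1.
  62 = 2*23 + 16, so a_2 = 2.
  23 = 1*16 + 7, so a_3 = 1.
  16 = 2*7 + 2, so a_4 = 2.
  7 = 3*2 + 1, so a_5 = 3.
  2 = 2*1 + 0, so a_6 = 2.
so x = [4; 1, 2, 1, 2, 3, 2].
Convergents (p_i = a_i*p_{i-1} + p_{i-2}, q_i = a_i*q_{i-1} + q_{i-2} with p_{-2}=0, p_{-1}=1, q_{-2}=1, q_{-1}=0), until the denominator exceeds 29:
  i=0: a_0=4, p_0 = 4*1 + 0 = 4, q_0 = 4*0 + 1 = 1.
  i=1: a_1=1, p_1 = 1*4 + 1 = 5, q_1 = 1*1 + 0 = 1.
  i=2: a_2=2, p_2 = 2*5 + 4 = 14, q_2 = 2*1 + 1 = 3.
  i=3: a_3=1, p_3 = 1*14 + 5 = 19, q_3 = 1*3 + 1 = 4.
  i=4: a_4=2, p_4 = 2*19 + 14 = 52, q_4 = 2*4 + 3 = 11.
  i=5: a_5=3, p_5 = 3*52 + 19 = 175, q_5 = 3*11 + 4 = 37.
q_5 = 37 > 29, so the last convergent with denominator <= 29 is p_4/q_4 = 52/11.
The closest fraction with denominator <= 29 is either p_4/q_4 or the intermediate fraction (k*p_4 + p_3)/(k*q_4 + q_3) with the largest k >= 1 whose denominator stays <= 29; these approach x as k grows, and every other convergent or intermediate fraction in range is farther away.
Largest k: floor((29 - q_3)/q_4) = floor((29 - 4)/11) = 2.
That gives (2*52 + 19)/(2*11 + 4) = 123/26.
Compare the errors: |x - 52/11| = |402*11 - 52*85|/(85*11) = 2/935, and |x - 123/26| = |402*26 - 123*85|/(85*26) = 3/2210.
Cross-multiplying, 3*935 = 2805 < 4420 = 2*2210, so 3/2210 is smaller: the intermediate fraction 123/26 is closer to x than 52/11.

123/26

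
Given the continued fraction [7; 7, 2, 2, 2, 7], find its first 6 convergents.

Using the convergent recurrence p_i = a_i*p_{i-1} + p_{i-2}, q_i = a_i*q_{i-1} + q_{i-2} with p_{-2}=0, p_{-1}=1, q_{-2}=1, q_{-1}=0:
  i=0: a_0=7, p_0 = 7*1 + 0 = 7, q_0 = 7*0 + 1 = 1.
  i=1: a_1=7, p_1 = 7*7 + 1 = 50, q_1 = 7*1 + 0 = 7.
  i=2: a_2=2, p_2 = 2*50 + 7 = 107, q_2 = 2*7 + 1 = 15.
  i=3: a_3=2, p_3 = 2*107 + 50 = 264, q_3 = 2*15 + 7 = 37.
  i=4: a_4=2, p_4 = 2*264 + 107 = 635, q_4 = 2*37 + 15 = 89.
  i=5: a_5=7, p_5 = 7*635 + 264 = 4709, q_5 = 7*89 + 37 = 660.

7/1, 50/7, 107/15, 264/37, 635/89, 4709/660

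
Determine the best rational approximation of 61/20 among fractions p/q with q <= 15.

Expand x = 61/20 as a continued fraction with the Euclidean algorithm:
  61 = 3*20 + 1, so a_0 = 3.
  20 = 20*1 + 0, so a_1 = 20.
so x = [3; 20].
Convergents (p_i = a_i*p_{i-1} + p_{i-2}, q_i = a_i*q_{i-1} + q_{i-2} with p_{-2}=0, p_{-1}=1, q_{-2}=1, q_{-1}=0), until the denominator exceeds 15:
  i=0: a_0=3, p_0 = 3*1 + 0 = 3, q_0 = 3*0 + 1 = 1.
  i=1: a_1=20, p_1 = 20*3 + 1 = 61, q_1 = 20*1 + 0 = 20.
q_1 = 20 > 15, so the last convergent with denominator <= 15 is p_0/q_0 = 3/1.
The closest fraction with denominator <= 15 is either p_0/q_0 or the intermediate fraction (k*p_0 + p_{-1})/(k*q_0 + q_{-1}) with the largest k >= 1 whose denominator stays <= 15; these approach x as k grows, and every other convergent or intermediate fraction in range is farther away.
Largest k: floor((15 - q_{-1})/q_0) = floor((15 - 0)/1) = 15 (using the seeds p_{-1} = 1, q_{-1} = 0).
That gives (15*3 + 1)/(15*1 + 0) = 46/15.
Compare the errors: |x - 3/1| = |61*1 - 3*20|/(20*1) = 1/20, and |x - 46/15| = |61*15 - 46*20|/(20*15) = 5/300.
Cross-multiplying, 5*20 = 100 < 300 = 1*300, so 5/300 is smaller: the intermediate fraction 46/15 is closer to x than 3/1.

46/15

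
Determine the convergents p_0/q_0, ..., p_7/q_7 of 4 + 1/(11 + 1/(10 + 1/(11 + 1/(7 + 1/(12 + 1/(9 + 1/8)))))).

Using the convergent recurrence p_i = a_i*p_{i-1} + p_{i-2}, q_i = a_i*q_{i-1} + q_{i-2} with p_{-2}=0, p_{-1}=1, q_{-2}=1, q_{-1}=0:
  i=0: a_0=4, p_0 = 4*1 + 0 = 4, q_0 = 4*0 + 1 = 1.
  i=1: a_1=11, p_1 = 11*4 + 1 = 45, q_1 = 11*1 + 0 = 11.
  i=2: a_2=10, p_2 = 10*45 + 4 = 454, q_2 = 10*11 + 1 = 111.
  i=3: a_3=11, p_3 = 11*454 + 45 = 5039, q_3 = 11*111 + 11 = 1232.
  i=4: a_4=7, p_4 = 7*5039 + 454 = 35727, q_4 = 7*1232 + 111 = 8735.
  i=5: a_5=12, p_5 = 12*35727 + 5039 = 433763, q_5 = 12*8735 + 1232 = 106052.
  i=6: a_6=9, p_6 = 9*433763 + 35727 = 3939594, q_6 = 9*106052 + 8735 = 963203.
  i=7: a_7=8, p_7 = 8*3939594 + 433763 = 31950515, q_7 = 8*963203 + 106052 = 7811676.

4/1, 45/11, 454/111, 5039/1232, 35727/8735, 433763/106052, 3939594/963203, 31950515/7811676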